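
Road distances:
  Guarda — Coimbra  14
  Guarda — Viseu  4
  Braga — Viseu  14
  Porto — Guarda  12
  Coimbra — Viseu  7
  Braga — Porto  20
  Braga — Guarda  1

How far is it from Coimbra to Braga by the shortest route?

12

Checking several routes:
Coimbra - Guarda - Braga: 14 + 1 = 15
Coimbra - Viseu - Braga: 7 + 14 = 21
Coimbra - Viseu - Guarda - Braga: 7 + 4 + 1 = 12
Shortest: 12.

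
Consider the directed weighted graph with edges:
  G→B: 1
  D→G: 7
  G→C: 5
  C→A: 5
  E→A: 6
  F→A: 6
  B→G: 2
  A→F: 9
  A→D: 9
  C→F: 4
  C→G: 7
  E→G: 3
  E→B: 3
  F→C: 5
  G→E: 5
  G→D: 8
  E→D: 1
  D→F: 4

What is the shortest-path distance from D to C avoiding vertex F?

Candidate routes:
D -> G -> C: 7 + 5 = 12
The minimum is 12.

12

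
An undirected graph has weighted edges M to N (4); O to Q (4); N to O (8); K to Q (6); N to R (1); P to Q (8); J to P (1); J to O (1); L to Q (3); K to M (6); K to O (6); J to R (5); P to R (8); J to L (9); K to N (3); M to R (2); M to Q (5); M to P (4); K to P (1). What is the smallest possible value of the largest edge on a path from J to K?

1

Checking several routes:
J-O-Q-M-R-N-K: max(1, 4, 5, 2, 1, 3) = 5
J-P-K: max(1, 1) = 1
J-O-Q-M-N-K: max(1, 4, 5, 4, 3) = 5
J-P-M-R-N-K: max(1, 4, 2, 1, 3) = 4
J-P-M-N-K: max(1, 4, 4, 3) = 4
Best route has worst link 1.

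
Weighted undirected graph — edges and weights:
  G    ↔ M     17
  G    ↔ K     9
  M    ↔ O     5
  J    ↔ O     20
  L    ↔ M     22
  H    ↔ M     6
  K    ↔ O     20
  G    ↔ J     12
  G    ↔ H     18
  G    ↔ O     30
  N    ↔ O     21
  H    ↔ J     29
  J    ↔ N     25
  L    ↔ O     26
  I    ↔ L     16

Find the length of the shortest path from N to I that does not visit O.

92

Candidate routes:
N → J → H → G → M → L → I: 25 + 29 + 18 + 17 + 22 + 16 = 127
N → J → G → H → M → L → I: 25 + 12 + 18 + 6 + 22 + 16 = 99
N → J → H → M → L → I: 25 + 29 + 6 + 22 + 16 = 98
N → J → G → M → L → I: 25 + 12 + 17 + 22 + 16 = 92
The minimum is 92.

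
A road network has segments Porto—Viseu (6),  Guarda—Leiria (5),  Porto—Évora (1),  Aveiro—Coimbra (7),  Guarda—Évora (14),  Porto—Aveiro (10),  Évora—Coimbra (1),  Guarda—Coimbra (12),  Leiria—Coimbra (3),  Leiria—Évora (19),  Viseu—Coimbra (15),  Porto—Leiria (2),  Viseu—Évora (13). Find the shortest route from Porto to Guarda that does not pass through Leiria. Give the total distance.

14

Checking several routes:
Porto - Aveiro - Coimbra - Guarda: 10 + 7 + 12 = 29
Porto - Évora - Coimbra - Guarda: 1 + 1 + 12 = 14
Porto - Évora - Guarda: 1 + 14 = 15
The minimum is 14 km.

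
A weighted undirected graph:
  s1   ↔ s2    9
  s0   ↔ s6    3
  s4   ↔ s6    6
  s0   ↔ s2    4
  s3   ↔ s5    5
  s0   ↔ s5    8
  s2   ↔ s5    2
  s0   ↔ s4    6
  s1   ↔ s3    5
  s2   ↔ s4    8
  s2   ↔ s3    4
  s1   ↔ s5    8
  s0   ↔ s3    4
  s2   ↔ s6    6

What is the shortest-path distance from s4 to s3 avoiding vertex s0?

12

Comparing a few candidate routes:
s4-s2-s5-s3: 8 + 2 + 5 = 15
s4-s6-s2-s3: 6 + 6 + 4 = 16
s4-s6-s2-s5-s3: 6 + 6 + 2 + 5 = 19
s4-s2-s3: 8 + 4 = 12
Shortest: 12.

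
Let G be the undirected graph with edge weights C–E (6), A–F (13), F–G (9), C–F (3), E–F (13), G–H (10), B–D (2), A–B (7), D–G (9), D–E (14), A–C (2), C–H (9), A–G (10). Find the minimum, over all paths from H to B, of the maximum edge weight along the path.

Comparing a few candidate routes:
H-C-A-G-D-B: max(9, 2, 10, 9, 2) = 10
H-C-A-B: max(9, 2, 7) = 9
H-C-F-G-D-B: max(9, 3, 9, 9, 2) = 9
Best route has worst link 9.

9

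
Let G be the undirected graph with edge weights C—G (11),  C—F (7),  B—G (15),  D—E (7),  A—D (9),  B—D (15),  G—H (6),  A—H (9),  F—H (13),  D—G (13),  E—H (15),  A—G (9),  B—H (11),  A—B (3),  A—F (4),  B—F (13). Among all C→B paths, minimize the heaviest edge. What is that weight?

7

Checking several routes:
C - G - H - B: max(11, 6, 11) = 11
C - G - A - B: max(11, 9, 3) = 11
C - F - A - B: max(7, 4, 3) = 7
C - G - A - H - B: max(11, 9, 9, 11) = 11
C - G - H - A - B: max(11, 6, 9, 3) = 11
C - F - A - H - B: max(7, 4, 9, 11) = 11
The minimum achievable maximum is 7.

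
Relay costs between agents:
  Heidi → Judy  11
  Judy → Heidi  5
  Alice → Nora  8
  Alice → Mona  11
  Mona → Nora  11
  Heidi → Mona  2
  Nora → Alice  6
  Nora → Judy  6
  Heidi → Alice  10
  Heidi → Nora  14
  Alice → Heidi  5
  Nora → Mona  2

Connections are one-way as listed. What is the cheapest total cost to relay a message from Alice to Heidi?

5

Paths from Alice to Heidi:
Alice -> Mona -> Nora -> Judy -> Heidi: 11 + 11 + 6 + 5 = 33
Alice -> Nora -> Judy -> Heidi: 8 + 6 + 5 = 19
Alice -> Heidi: 5
Best route has total 5.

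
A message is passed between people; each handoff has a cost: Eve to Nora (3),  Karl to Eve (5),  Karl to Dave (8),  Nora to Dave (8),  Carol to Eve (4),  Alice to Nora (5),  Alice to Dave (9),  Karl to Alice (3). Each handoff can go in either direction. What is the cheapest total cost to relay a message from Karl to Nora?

Candidate routes:
Karl-Alice-Dave-Nora: 3 + 9 + 8 = 20
Karl-Alice-Nora: 3 + 5 = 8
Karl-Dave-Alice-Nora: 8 + 9 + 5 = 22
Karl-Eve-Nora: 5 + 3 = 8
Karl-Dave-Nora: 8 + 8 = 16
Shortest: 8.

8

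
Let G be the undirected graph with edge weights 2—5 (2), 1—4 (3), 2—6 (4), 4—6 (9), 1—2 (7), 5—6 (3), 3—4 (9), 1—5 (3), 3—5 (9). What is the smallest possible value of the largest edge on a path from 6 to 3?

A few of the 6→3 routes:
6 -> 2 -> 1 -> 5 -> 3: max(4, 7, 3, 9) = 9
6 -> 2 -> 5 -> 3: max(4, 2, 9) = 9
6 -> 2 -> 5 -> 1 -> 4 -> 3: max(4, 2, 3, 3, 9) = 9
6 -> 2 -> 1 -> 4 -> 3: max(4, 7, 3, 9) = 9
The minimum achievable maximum is 9.

9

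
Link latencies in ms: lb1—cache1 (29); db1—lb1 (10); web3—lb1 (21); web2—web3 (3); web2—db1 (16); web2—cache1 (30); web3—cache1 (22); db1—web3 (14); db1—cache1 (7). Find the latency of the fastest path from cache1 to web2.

Checking several routes:
cache1→db1→web3→web2: 7 + 14 + 3 = 24
cache1→db1→web2: 7 + 16 = 23
cache1→web3→db1→web2: 22 + 14 + 16 = 52
cache1→web2: 30
cache1→db1→lb1→web3→web2: 7 + 10 + 21 + 3 = 41
cache1→web3→web2: 22 + 3 = 25
Best route has total 23 ms.

23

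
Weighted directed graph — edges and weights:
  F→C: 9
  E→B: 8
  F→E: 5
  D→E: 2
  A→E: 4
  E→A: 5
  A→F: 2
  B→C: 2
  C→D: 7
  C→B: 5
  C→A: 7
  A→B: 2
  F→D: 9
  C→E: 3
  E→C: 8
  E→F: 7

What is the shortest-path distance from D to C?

10

Paths from D to C:
D - E - C: 2 + 8 = 10
D - E - F - C: 2 + 7 + 9 = 18
D - E - B - C: 2 + 8 + 2 = 12
D - E - A - F - C: 2 + 5 + 2 + 9 = 18
D - E - A - B - C: 2 + 5 + 2 + 2 = 11
The minimum is 10.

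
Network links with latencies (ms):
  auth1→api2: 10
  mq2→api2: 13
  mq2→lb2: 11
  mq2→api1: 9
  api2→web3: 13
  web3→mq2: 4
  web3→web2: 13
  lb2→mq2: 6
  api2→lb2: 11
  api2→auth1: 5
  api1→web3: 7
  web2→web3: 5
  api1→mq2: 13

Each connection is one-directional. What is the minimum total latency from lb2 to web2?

Routes from lb2 to web2:
lb2-mq2-api2-web3-web2: 6 + 13 + 13 + 13 = 45
lb2-mq2-api1-web3-web2: 6 + 9 + 7 + 13 = 35
Shortest: 35 ms.

35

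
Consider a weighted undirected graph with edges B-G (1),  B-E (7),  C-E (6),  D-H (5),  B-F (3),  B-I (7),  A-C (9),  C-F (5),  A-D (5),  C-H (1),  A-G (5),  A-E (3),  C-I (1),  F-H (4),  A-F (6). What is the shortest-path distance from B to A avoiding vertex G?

9

Some routes from B to A avoiding G:
B - F - A: 3 + 6 = 9
B - I - C - E - A: 7 + 1 + 6 + 3 = 17
B - I - C - A: 7 + 1 + 9 = 17
B - F - C - A: 3 + 5 + 9 = 17
B - E - A: 7 + 3 = 10
B - F - C - E - A: 3 + 5 + 6 + 3 = 17
Shortest: 9.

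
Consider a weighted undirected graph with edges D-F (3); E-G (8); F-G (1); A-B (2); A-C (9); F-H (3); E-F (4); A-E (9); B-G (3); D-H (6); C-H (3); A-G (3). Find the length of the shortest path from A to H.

Checking several routes:
A -> E -> F -> H: 9 + 4 + 3 = 16
A -> B -> G -> F -> D -> H: 2 + 3 + 1 + 3 + 6 = 15
A -> C -> H: 9 + 3 = 12
A -> B -> G -> F -> H: 2 + 3 + 1 + 3 = 9
A -> G -> F -> D -> H: 3 + 1 + 3 + 6 = 13
A -> G -> F -> H: 3 + 1 + 3 = 7
Best route has total 7.

7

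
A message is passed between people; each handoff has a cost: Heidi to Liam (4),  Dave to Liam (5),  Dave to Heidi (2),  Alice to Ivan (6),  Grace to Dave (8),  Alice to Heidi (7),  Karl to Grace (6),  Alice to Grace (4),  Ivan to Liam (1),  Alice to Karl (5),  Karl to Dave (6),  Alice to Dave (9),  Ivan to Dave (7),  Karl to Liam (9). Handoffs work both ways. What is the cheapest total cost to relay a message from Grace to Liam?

Comparing a few candidate routes:
Grace-Dave-Heidi-Liam: 8 + 2 + 4 = 14
Grace-Alice-Ivan-Liam: 4 + 6 + 1 = 11
Grace-Dave-Liam: 8 + 5 = 13
Shortest: 11.

11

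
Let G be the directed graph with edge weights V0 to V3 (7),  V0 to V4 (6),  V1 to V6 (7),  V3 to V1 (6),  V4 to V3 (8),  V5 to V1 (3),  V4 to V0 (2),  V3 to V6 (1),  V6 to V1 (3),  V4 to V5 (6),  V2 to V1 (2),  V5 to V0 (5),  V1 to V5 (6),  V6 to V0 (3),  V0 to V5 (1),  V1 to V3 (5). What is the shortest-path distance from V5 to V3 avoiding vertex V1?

12

Paths from V5 to V3 avoiding V1:
V5 → V0 → V4 → V3: 5 + 6 + 8 = 19
V5 → V0 → V3: 5 + 7 = 12
Shortest: 12.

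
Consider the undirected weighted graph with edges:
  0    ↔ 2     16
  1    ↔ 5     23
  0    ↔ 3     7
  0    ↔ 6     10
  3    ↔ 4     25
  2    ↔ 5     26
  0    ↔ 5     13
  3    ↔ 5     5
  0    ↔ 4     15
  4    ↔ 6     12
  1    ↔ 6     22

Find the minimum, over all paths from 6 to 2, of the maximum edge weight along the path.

Some routes from 6 to 2:
6 - 1 - 5 - 3 - 0 - 2: max(22, 23, 5, 7, 16) = 23
6 - 1 - 5 - 0 - 2: max(22, 23, 13, 16) = 23
6 - 0 - 2: max(10, 16) = 16
6 - 4 - 0 - 2: max(12, 15, 16) = 16
The minimum achievable maximum is 16.

16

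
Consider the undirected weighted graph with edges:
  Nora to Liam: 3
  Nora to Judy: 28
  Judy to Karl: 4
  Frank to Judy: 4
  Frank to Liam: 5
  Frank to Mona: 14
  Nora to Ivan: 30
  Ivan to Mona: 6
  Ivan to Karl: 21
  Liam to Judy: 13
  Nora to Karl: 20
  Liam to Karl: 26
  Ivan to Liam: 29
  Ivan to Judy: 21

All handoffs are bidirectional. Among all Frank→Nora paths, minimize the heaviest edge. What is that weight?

5

Checking several routes:
Frank-Mona-Ivan-Karl-Nora: max(14, 6, 21, 20) = 21
Frank-Liam-Judy-Karl-Nora: max(5, 13, 4, 20) = 20
Frank-Judy-Ivan-Karl-Nora: max(4, 21, 21, 20) = 21
Frank-Judy-Karl-Nora: max(4, 4, 20) = 20
Frank-Judy-Liam-Nora: max(4, 13, 3) = 13
Frank-Liam-Nora: max(5, 3) = 5
The minimum achievable maximum is 5.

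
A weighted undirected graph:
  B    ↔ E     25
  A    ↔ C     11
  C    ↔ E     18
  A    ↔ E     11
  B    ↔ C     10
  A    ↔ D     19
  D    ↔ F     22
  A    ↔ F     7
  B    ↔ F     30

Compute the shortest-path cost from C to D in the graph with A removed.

62

Candidate routes:
C-B-F-D: 10 + 30 + 22 = 62
C-E-B-F-D: 18 + 25 + 30 + 22 = 95
Shortest: 62.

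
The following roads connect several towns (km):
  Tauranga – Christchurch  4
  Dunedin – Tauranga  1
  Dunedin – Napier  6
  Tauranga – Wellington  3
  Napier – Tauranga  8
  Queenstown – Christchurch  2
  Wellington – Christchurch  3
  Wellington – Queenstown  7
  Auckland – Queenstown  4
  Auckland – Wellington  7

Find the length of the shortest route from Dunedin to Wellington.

Checking several routes:
Dunedin-Napier-Tauranga-Wellington: 6 + 8 + 3 = 17
Dunedin-Tauranga-Christchurch-Queenstown-Wellington: 1 + 4 + 2 + 7 = 14
Dunedin-Napier-Tauranga-Christchurch-Wellington: 6 + 8 + 4 + 3 = 21
Dunedin-Tauranga-Christchurch-Wellington: 1 + 4 + 3 = 8
Dunedin-Tauranga-Christchurch-Queenstown-Auckland-Wellington: 1 + 4 + 2 + 4 + 7 = 18
Dunedin-Tauranga-Wellington: 1 + 3 = 4
Best route has total 4 km.

4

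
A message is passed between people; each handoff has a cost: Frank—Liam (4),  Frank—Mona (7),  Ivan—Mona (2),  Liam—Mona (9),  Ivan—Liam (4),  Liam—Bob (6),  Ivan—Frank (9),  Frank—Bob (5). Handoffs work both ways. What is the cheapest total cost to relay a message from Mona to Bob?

12

Some routes from Mona to Bob:
Mona -> Frank -> Bob: 7 + 5 = 12
Mona -> Liam -> Bob: 9 + 6 = 15
Mona -> Ivan -> Liam -> Bob: 2 + 4 + 6 = 12
Mona -> Ivan -> Liam -> Frank -> Bob: 2 + 4 + 4 + 5 = 15
Shortest: 12.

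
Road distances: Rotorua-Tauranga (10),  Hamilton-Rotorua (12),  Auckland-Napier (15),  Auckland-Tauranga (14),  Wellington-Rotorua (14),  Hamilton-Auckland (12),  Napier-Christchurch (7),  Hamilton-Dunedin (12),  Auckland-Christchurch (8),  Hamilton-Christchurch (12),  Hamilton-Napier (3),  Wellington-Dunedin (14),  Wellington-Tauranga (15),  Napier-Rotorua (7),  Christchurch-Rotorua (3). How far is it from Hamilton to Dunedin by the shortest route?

12

Comparing a few candidate routes:
Hamilton-Rotorua-Wellington-Dunedin: 12 + 14 + 14 = 40
Hamilton-Napier-Christchurch-Rotorua-Wellington-Dunedin: 3 + 7 + 3 + 14 + 14 = 41
Hamilton-Dunedin: 12
Hamilton-Napier-Rotorua-Wellington-Dunedin: 3 + 7 + 14 + 14 = 38
Hamilton-Christchurch-Rotorua-Wellington-Dunedin: 12 + 3 + 14 + 14 = 43
Shortest: 12.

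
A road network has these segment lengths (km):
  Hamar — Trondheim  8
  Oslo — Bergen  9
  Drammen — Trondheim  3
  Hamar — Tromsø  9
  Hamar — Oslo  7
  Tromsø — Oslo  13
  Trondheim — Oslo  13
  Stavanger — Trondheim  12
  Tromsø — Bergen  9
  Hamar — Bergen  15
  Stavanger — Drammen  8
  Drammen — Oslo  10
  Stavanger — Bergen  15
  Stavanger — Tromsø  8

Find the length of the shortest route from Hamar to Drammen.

11

A few of the Hamar→Drammen routes:
Hamar-Trondheim-Drammen: 8 + 3 = 11
Hamar-Oslo-Trondheim-Drammen: 7 + 13 + 3 = 23
Hamar-Oslo-Drammen: 7 + 10 = 17
The minimum is 11 km.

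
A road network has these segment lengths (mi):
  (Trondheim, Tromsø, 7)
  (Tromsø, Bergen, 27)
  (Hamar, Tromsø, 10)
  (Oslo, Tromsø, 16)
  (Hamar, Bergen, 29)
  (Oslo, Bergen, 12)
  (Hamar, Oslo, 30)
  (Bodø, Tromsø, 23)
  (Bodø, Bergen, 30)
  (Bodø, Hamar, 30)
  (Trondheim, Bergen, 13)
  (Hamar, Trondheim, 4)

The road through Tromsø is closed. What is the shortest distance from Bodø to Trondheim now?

34

Comparing a few candidate routes:
Bodø → Hamar → Trondheim: 30 + 4 = 34
Bodø → Bergen → Trondheim: 30 + 13 = 43
Bodø → Bergen → Hamar → Trondheim: 30 + 29 + 4 = 63
Bodø → Hamar → Bergen → Trondheim: 30 + 29 + 13 = 72
Shortest: 34 mi.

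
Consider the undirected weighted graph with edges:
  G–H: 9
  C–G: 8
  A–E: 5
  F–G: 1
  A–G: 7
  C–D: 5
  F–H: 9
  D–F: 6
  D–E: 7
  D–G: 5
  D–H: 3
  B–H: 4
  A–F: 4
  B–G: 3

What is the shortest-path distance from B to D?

Comparing a few candidate routes:
B - G - F - D: 3 + 1 + 6 = 10
B - G - H - D: 3 + 9 + 3 = 15
B - G - D: 3 + 5 = 8
B - G - C - D: 3 + 8 + 5 = 16
B - H - D: 4 + 3 = 7
Best route has total 7.

7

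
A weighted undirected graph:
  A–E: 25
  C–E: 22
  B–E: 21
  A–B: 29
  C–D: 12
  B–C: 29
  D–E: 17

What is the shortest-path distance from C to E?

22

Paths from C to E:
C → E: 22
C → B → A → E: 29 + 29 + 25 = 83
C → B → E: 29 + 21 = 50
C → D → E: 12 + 17 = 29
Best route has total 22.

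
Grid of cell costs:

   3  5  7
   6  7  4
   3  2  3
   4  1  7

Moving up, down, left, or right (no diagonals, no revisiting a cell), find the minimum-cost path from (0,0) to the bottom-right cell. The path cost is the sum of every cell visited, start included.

One optimal route is (0,0)→(1,0)→(2,0)→(2,1)→(3,1)→(3,2).
Its cost is 3 + 6 + 3 + 2 + 1 + 7 = 22.

22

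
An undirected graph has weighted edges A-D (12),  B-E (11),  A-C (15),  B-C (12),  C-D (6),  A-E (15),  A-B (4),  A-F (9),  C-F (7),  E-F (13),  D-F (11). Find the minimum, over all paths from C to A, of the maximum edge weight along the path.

A few of the C→A routes:
C-F-A: max(7, 9) = 9
C-D-F-A: max(6, 11, 9) = 11
C-F-D-A: max(7, 11, 12) = 12
Smallest bottleneck: 9.

9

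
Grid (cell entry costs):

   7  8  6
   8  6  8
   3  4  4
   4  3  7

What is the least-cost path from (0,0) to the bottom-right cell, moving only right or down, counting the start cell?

32

Cheapest: [0,0] → [1,0] → [2,0] → [2,1] → [3,1] → [3,2]
  7 + 8 + 3 + 4 + 3 + 7 = 32
For comparison, the top-then-right route costs 40.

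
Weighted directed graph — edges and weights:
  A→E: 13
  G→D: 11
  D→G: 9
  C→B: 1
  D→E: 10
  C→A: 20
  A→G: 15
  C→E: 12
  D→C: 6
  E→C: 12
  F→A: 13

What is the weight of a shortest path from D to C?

Candidate routes:
D → E → C: 10 + 12 = 22
D → C: 6
Shortest: 6.

6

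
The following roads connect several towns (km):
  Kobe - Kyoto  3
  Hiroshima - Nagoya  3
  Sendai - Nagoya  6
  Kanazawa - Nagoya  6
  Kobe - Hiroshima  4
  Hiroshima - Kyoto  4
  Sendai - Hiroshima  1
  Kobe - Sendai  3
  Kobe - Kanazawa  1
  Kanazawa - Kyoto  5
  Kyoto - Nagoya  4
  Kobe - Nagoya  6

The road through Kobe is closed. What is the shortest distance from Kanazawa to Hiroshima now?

Checking several routes:
Kanazawa -> Kyoto -> Hiroshima: 5 + 4 = 9
Kanazawa -> Nagoya -> Hiroshima: 6 + 3 = 9
Kanazawa -> Nagoya -> Sendai -> Hiroshima: 6 + 6 + 1 = 13
Kanazawa -> Nagoya -> Kyoto -> Hiroshima: 6 + 4 + 4 = 14
Kanazawa -> Kyoto -> Nagoya -> Hiroshima: 5 + 4 + 3 = 12
Best route has total 9 km.

9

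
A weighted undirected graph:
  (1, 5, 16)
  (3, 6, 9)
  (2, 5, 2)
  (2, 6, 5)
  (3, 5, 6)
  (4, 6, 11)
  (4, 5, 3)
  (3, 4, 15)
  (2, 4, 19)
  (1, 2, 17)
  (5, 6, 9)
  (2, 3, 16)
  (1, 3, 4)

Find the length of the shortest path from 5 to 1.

Checking several routes:
5 -> 3 -> 1: 6 + 4 = 10
5 -> 2 -> 6 -> 3 -> 1: 2 + 5 + 9 + 4 = 20
5 -> 1: 16
5 -> 2 -> 1: 2 + 17 = 19
Shortest: 10.

10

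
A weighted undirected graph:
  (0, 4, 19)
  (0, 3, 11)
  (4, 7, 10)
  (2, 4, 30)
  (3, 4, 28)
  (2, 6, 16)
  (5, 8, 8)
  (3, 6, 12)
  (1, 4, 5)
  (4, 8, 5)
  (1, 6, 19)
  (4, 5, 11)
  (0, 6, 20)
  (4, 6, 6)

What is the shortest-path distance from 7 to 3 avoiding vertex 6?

38

Routes from 7 to 3 avoiding 6:
7 - 4 - 3: 10 + 28 = 38
7 - 4 - 0 - 3: 10 + 19 + 11 = 40
Shortest: 38.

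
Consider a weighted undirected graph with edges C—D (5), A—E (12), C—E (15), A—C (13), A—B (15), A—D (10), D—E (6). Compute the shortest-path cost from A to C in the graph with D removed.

13

Routes from A to C avoiding D:
A - E - C: 12 + 15 = 27
A - C: 13
Best route has total 13.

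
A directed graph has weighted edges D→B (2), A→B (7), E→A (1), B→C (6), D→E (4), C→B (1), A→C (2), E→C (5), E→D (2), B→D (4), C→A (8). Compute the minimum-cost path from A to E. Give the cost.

11

Routes from A to E:
A -> C -> B -> D -> E: 2 + 1 + 4 + 4 = 11
A -> B -> D -> E: 7 + 4 + 4 = 15
Shortest: 11.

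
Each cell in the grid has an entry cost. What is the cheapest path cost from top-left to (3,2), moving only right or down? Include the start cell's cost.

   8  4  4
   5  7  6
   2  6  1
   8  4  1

23

Take (0,0) → (1,0) → (2,0) → (2,1) → (2,2) → (3,2) for a total of 8 + 5 + 2 + 6 + 1 + 1 = 23.
For comparison, the top-then-right route costs 24.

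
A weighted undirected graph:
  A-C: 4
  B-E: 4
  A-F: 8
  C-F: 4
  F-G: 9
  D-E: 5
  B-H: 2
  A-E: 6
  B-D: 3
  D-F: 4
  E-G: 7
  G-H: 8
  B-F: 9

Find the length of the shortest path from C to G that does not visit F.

17

Paths from C to G avoiding F:
C→A→E→G: 4 + 6 + 7 = 17
C→A→E→B→H→G: 4 + 6 + 4 + 2 + 8 = 24
C→A→E→D→B→H→G: 4 + 6 + 5 + 3 + 2 + 8 = 28
Best route has total 17.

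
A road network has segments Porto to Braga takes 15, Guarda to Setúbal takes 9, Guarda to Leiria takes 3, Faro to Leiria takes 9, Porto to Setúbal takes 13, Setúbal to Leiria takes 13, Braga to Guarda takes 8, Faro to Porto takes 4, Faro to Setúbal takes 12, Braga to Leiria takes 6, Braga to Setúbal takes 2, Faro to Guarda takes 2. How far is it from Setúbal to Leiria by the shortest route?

8

Checking several routes:
Setúbal - Leiria: 13
Setúbal - Braga - Leiria: 2 + 6 = 8
Setúbal - Braga - Guarda - Leiria: 2 + 8 + 3 = 13
Setúbal - Faro - Guarda - Leiria: 12 + 2 + 3 = 17
Setúbal - Guarda - Leiria: 9 + 3 = 12
Best route has total 8.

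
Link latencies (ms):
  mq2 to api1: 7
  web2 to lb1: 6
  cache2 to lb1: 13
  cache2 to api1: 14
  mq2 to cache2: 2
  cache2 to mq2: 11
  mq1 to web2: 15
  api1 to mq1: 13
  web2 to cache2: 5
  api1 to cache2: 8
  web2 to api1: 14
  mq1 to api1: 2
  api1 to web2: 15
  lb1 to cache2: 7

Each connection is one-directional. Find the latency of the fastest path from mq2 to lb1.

Some routes from mq2 to lb1:
mq2-api1-cache2-lb1: 7 + 8 + 13 = 28
mq2-cache2-api1-web2-lb1: 2 + 14 + 15 + 6 = 37
mq2-api1-web2-lb1: 7 + 15 + 6 = 28
mq2-api1-web2-cache2-lb1: 7 + 15 + 5 + 13 = 40
mq2-cache2-lb1: 2 + 13 = 15
The minimum is 15 ms.

15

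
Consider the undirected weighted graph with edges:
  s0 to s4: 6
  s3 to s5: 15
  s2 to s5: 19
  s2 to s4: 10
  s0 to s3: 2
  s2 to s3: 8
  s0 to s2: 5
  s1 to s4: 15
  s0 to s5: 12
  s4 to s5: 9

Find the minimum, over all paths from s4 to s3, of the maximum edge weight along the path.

Some routes from s4 to s3:
s4 → s0 → s2 → s3: max(6, 5, 8) = 8
s4 → s0 → s3: max(6, 2) = 6
s4 → s5 → s0 → s2 → s3: max(9, 12, 5, 8) = 12
s4 → s2 → s3: max(10, 8) = 10
s4 → s2 → s0 → s3: max(10, 5, 2) = 10
Best route has worst link 6.

6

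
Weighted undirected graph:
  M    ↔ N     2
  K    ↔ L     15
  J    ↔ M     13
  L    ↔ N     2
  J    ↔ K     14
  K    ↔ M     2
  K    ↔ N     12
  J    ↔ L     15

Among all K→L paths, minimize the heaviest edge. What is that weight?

2

Some routes from K to L:
K → N → M → J → L: max(12, 2, 13, 15) = 15
K → N → L: max(12, 2) = 12
K → J → M → N → L: max(14, 13, 2, 2) = 14
K → M → J → L: max(2, 13, 15) = 15
K → M → N → L: max(2, 2, 2) = 2
Smallest bottleneck: 2.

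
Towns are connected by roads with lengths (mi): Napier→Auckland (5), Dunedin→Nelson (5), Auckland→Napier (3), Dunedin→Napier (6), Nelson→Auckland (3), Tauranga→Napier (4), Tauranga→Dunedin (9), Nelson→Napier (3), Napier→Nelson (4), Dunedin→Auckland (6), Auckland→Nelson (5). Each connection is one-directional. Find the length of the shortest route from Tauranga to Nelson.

Checking several routes:
Tauranga -> Napier -> Nelson: 4 + 4 = 8
Tauranga -> Napier -> Auckland -> Nelson: 4 + 5 + 5 = 14
Tauranga -> Dunedin -> Auckland -> Napier -> Nelson: 9 + 6 + 3 + 4 = 22
Tauranga -> Dunedin -> Auckland -> Nelson: 9 + 6 + 5 = 20
Tauranga -> Dunedin -> Nelson: 9 + 5 = 14
Tauranga -> Dunedin -> Napier -> Nelson: 9 + 6 + 4 = 19
The minimum is 8 mi.

8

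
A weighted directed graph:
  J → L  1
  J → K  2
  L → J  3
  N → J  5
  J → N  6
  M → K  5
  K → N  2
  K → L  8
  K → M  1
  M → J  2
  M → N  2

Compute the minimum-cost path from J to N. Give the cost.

Routes from J to N:
J - K - N: 2 + 2 = 4
J - K - M - N: 2 + 1 + 2 = 5
J - N: 6
Best route has total 4.

4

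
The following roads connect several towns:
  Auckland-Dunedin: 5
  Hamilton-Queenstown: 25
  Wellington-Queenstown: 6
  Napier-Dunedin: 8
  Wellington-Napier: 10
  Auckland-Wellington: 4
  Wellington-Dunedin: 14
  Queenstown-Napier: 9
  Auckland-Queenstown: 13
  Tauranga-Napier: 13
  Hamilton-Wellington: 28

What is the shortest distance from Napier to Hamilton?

Comparing a few candidate routes:
Napier - Wellington - Hamilton: 10 + 28 = 38
Napier - Wellington - Queenstown - Hamilton: 10 + 6 + 25 = 41
Napier - Queenstown - Hamilton: 9 + 25 = 34
Best route has total 34.

34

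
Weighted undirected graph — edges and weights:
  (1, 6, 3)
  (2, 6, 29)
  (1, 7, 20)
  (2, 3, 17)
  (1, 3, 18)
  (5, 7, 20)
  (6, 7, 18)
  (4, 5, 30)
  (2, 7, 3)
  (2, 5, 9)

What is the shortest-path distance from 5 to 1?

Some routes from 5 to 1:
5-2-7-1: 9 + 3 + 20 = 32
5-2-7-6-1: 9 + 3 + 18 + 3 = 33
5-2-6-1: 9 + 29 + 3 = 41
5-7-1: 20 + 20 = 40
5-7-6-1: 20 + 18 + 3 = 41
Shortest: 32.

32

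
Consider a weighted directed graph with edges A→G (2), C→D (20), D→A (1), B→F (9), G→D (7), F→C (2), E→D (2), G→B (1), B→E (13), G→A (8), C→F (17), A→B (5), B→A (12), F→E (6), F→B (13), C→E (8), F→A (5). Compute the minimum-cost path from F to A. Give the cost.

Comparing a few candidate routes:
F -> A: 5
F -> E -> D -> A: 6 + 2 + 1 = 9
F -> C -> E -> D -> A: 2 + 8 + 2 + 1 = 13
The minimum is 5.

5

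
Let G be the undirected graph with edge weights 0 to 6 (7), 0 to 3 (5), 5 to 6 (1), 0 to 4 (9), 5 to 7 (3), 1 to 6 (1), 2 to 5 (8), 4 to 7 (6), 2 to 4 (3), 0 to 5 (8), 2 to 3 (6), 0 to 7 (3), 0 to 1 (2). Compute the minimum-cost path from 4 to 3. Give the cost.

9

Checking several routes:
4 → 2 → 3: 3 + 6 = 9
4 → 7 → 0 → 3: 6 + 3 + 5 = 14
4 → 0 → 3: 9 + 5 = 14
Best route has total 9.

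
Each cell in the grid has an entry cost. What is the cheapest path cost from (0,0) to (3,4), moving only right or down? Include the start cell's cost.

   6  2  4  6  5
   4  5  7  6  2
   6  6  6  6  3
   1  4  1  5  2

29

Path [0,0] -> [1,0] -> [2,0] -> [3,0] -> [3,1] -> [3,2] -> [3,3] -> [3,4]: 6 + 4 + 6 + 1 + 4 + 1 + 5 + 2 = 29.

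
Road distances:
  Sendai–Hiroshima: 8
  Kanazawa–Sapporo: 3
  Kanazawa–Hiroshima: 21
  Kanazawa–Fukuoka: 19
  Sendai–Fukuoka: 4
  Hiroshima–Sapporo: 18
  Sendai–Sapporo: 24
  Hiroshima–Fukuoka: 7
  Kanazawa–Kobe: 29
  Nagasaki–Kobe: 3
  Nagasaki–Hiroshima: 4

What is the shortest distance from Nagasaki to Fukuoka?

Checking several routes:
Nagasaki→Hiroshima→Kanazawa→Fukuoka: 4 + 21 + 19 = 44
Nagasaki→Hiroshima→Sendai→Fukuoka: 4 + 8 + 4 = 16
Nagasaki→Hiroshima→Sapporo→Kanazawa→Fukuoka: 4 + 18 + 3 + 19 = 44
Nagasaki→Hiroshima→Fukuoka: 4 + 7 = 11
The minimum is 11.

11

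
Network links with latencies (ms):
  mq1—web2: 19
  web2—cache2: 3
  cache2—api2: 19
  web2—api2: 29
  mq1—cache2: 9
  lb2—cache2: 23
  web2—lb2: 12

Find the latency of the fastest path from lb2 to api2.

A few of the lb2→api2 routes:
lb2 - web2 - cache2 - api2: 12 + 3 + 19 = 34
lb2 - web2 - api2: 12 + 29 = 41
lb2 - cache2 - api2: 23 + 19 = 42
Best route has total 34 ms.

34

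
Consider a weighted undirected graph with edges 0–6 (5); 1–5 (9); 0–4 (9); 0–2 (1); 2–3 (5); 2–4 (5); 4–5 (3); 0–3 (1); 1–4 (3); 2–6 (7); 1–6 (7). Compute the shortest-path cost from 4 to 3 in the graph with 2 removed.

10

Candidate routes:
4 → 1 → 6 → 0 → 3: 3 + 7 + 5 + 1 = 16
4 → 0 → 3: 9 + 1 = 10
4 → 5 → 1 → 6 → 0 → 3: 3 + 9 + 7 + 5 + 1 = 25
Best route has total 10.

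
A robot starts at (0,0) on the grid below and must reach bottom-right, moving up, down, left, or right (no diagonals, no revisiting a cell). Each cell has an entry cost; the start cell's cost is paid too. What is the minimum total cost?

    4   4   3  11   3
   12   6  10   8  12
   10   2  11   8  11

Cheapest: [0,0] [0,1] [1,1] [2,1] [2,2] [2,3] [2,4]
  4 + 4 + 6 + 2 + 11 + 8 + 11 = 46

46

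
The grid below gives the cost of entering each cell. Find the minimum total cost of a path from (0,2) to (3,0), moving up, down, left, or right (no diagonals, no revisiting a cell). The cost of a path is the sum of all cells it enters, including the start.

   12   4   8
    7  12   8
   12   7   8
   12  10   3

49

Path r0c2→r1c2→r2c2→r3c2→r3c1→r3c0: 8 + 8 + 8 + 3 + 10 + 12 = 49.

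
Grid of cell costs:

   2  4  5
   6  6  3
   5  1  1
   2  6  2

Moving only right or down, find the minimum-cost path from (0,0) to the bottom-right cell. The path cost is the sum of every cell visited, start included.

Take [0,0]→[0,1]→[1,1]→[2,1]→[2,2]→[3,2] for a total of 2 + 4 + 6 + 1 + 1 + 2 = 16.
(Top row then right column would cost 17.)

16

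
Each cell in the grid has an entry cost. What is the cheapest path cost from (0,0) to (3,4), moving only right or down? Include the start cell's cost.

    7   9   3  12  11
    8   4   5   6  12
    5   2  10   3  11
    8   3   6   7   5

42

Take r0c0 → r1c0 → r1c1 → r2c1 → r3c1 → r3c2 → r3c3 → r3c4 for a total of 7 + 8 + 4 + 2 + 3 + 6 + 7 + 5 = 42.
(Top row then right column would cost 70.)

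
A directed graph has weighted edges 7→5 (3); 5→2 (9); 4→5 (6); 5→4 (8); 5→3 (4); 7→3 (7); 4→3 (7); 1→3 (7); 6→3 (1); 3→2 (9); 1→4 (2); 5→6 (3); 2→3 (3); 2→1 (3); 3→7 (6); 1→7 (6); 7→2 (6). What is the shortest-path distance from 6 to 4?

15

Paths from 6 to 4:
6 - 3 - 7 - 5 - 4: 1 + 6 + 3 + 8 = 18
6 - 3 - 2 - 1 - 7 - 5 - 4: 1 + 9 + 3 + 6 + 3 + 8 = 30
6 - 3 - 7 - 2 - 1 - 4: 1 + 6 + 6 + 3 + 2 = 18
6 - 3 - 7 - 5 - 2 - 1 - 4: 1 + 6 + 3 + 9 + 3 + 2 = 24
6 - 3 - 2 - 1 - 4: 1 + 9 + 3 + 2 = 15
Shortest: 15.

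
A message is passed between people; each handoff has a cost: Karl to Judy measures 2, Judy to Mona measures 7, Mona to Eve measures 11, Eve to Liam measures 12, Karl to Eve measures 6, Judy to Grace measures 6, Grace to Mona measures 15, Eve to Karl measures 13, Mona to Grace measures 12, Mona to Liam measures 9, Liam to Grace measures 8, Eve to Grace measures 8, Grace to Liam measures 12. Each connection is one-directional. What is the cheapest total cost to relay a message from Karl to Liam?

Checking several routes:
Karl -> Eve -> Grace -> Liam: 6 + 8 + 12 = 26
Karl -> Judy -> Grace -> Liam: 2 + 6 + 12 = 20
Karl -> Judy -> Mona -> Liam: 2 + 7 + 9 = 18
Karl -> Eve -> Liam: 6 + 12 = 18
The minimum is 18.

18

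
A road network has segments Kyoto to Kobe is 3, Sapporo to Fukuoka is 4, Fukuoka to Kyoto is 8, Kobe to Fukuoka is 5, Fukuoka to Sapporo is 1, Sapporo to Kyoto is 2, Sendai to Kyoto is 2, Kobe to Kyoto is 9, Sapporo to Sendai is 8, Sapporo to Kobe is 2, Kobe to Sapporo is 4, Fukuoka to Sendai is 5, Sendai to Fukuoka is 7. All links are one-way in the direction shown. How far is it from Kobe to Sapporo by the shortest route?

4

Routes from Kobe to Sapporo:
Kobe→Sapporo: 4
Kobe→Fukuoka→Sapporo: 5 + 1 = 6
Best route has total 4.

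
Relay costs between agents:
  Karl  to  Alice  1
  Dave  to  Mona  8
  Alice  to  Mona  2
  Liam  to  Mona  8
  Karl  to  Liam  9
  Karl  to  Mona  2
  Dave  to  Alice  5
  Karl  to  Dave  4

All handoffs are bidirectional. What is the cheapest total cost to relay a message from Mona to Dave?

Comparing a few candidate routes:
Mona -> Alice -> Dave: 2 + 5 = 7
Mona -> Dave: 8
Mona -> Alice -> Karl -> Dave: 2 + 1 + 4 = 7
Mona -> Karl -> Dave: 2 + 4 = 6
The minimum is 6.

6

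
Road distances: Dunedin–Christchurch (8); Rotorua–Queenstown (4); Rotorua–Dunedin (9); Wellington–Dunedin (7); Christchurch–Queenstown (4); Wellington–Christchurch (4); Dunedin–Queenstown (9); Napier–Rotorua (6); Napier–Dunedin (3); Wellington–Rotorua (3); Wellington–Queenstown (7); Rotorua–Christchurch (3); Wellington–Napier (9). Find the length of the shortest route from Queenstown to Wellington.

Comparing a few candidate routes:
Queenstown -> Dunedin -> Wellington: 9 + 7 = 16
Queenstown -> Christchurch -> Rotorua -> Wellington: 4 + 3 + 3 = 10
Queenstown -> Rotorua -> Christchurch -> Wellington: 4 + 3 + 4 = 11
Queenstown -> Wellington: 7
Queenstown -> Christchurch -> Wellington: 4 + 4 = 8
Queenstown -> Rotorua -> Wellington: 4 + 3 = 7
Shortest: 7.

7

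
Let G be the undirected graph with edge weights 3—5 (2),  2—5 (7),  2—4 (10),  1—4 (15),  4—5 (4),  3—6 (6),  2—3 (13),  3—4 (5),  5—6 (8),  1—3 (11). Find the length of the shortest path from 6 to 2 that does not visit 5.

19

Routes from 6 to 2 avoiding 5:
6 → 3 → 4 → 2: 6 + 5 + 10 = 21
6 → 3 → 2: 6 + 13 = 19
6 → 3 → 1 → 4 → 2: 6 + 11 + 15 + 10 = 42
The minimum is 19.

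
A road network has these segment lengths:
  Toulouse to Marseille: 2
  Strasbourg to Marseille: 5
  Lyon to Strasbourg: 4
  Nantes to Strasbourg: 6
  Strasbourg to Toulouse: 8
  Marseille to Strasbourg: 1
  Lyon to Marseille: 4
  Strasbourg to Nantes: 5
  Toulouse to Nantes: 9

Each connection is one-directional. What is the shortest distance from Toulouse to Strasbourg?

3

Routes from Toulouse to Strasbourg:
Toulouse - Marseille - Strasbourg: 2 + 1 = 3
Toulouse - Nantes - Strasbourg: 9 + 6 = 15
Shortest: 3.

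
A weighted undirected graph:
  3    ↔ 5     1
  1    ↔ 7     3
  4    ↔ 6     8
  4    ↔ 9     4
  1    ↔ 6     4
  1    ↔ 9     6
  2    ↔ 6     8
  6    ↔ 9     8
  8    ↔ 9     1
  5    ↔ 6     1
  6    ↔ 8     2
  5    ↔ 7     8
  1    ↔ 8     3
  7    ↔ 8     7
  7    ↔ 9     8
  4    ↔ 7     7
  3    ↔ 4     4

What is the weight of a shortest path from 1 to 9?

A few of the 1→9 routes:
1 -> 7 -> 9: 3 + 8 = 11
1 -> 9: 6
1 -> 7 -> 8 -> 9: 3 + 7 + 1 = 11
1 -> 6 -> 8 -> 9: 4 + 2 + 1 = 7
1 -> 8 -> 9: 3 + 1 = 4
Best route has total 4.

4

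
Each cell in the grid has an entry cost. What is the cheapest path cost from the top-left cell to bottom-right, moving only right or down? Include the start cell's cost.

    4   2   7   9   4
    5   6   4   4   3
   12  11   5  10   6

Path r0c0→r0c1→r1c1→r1c2→r1c3→r1c4→r2c4: 4 + 2 + 6 + 4 + 4 + 3 + 6 = 29.
For comparison, the top-then-right route costs 35.

29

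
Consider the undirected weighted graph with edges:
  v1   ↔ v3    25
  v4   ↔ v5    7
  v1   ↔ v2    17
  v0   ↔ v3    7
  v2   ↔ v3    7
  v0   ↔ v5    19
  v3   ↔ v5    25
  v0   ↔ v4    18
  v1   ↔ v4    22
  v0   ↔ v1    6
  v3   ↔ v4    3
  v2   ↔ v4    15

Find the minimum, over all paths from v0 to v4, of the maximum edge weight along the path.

Comparing a few candidate routes:
v0→v1→v2→v3→v4: max(6, 17, 7, 3) = 17
v0→v3→v2→v4: max(7, 7, 15) = 15
v0→v3→v4: max(7, 3) = 7
Smallest bottleneck: 7.

7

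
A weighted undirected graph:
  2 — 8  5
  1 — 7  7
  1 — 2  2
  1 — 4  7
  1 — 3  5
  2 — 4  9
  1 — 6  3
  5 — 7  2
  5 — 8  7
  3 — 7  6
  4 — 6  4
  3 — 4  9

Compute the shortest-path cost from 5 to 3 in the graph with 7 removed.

Paths from 5 to 3 avoiding 7:
5→8→2→1→3: 7 + 5 + 2 + 5 = 19
5→8→2→1→4→3: 7 + 5 + 2 + 7 + 9 = 30
5→8→2→1→6→4→3: 7 + 5 + 2 + 3 + 4 + 9 = 30
5→8→2→4→6→1→3: 7 + 5 + 9 + 4 + 3 + 5 = 33
5→8→2→4→3: 7 + 5 + 9 + 9 = 30
5→8→2→4→1→3: 7 + 5 + 9 + 7 + 5 = 33
Best route has total 19.

19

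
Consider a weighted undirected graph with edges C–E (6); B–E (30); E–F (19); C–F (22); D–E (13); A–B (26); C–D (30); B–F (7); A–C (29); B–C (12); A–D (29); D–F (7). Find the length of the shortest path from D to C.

19

Comparing a few candidate routes:
D-C: 30
D-F-B-C: 7 + 7 + 12 = 26
D-F-C: 7 + 22 = 29
D-F-E-C: 7 + 19 + 6 = 32
D-E-C: 13 + 6 = 19
D-F-B-E-C: 7 + 7 + 30 + 6 = 50
Shortest: 19.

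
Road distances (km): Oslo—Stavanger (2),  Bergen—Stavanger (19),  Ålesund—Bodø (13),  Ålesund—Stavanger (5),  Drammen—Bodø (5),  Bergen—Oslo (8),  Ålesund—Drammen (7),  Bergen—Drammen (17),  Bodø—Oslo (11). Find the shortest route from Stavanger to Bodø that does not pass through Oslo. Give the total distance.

Paths from Stavanger to Bodø avoiding Oslo:
Stavanger -> Bergen -> Drammen -> Ålesund -> Bodø: 19 + 17 + 7 + 13 = 56
Stavanger -> Ålesund -> Bodø: 5 + 13 = 18
Stavanger -> Ålesund -> Drammen -> Bodø: 5 + 7 + 5 = 17
Stavanger -> Bergen -> Drammen -> Bodø: 19 + 17 + 5 = 41
Shortest: 17 km.

17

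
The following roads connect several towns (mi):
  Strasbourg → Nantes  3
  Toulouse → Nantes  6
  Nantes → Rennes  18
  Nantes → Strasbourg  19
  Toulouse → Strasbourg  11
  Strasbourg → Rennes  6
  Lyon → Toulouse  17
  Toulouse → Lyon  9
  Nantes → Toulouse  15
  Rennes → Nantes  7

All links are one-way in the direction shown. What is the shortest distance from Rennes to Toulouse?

22

Candidate routes:
Rennes -> Nantes -> Toulouse: 7 + 15 = 22
Best route has total 22 mi.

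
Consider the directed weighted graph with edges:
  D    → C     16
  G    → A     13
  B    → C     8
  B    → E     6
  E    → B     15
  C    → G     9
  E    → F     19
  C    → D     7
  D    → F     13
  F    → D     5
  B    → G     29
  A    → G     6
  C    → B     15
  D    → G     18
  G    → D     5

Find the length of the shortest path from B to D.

15

Routes from B to D:
B -> C -> G -> D: 8 + 9 + 5 = 22
B -> C -> D: 8 + 7 = 15
B -> G -> D: 29 + 5 = 34
B -> E -> F -> D: 6 + 19 + 5 = 30
Shortest: 15.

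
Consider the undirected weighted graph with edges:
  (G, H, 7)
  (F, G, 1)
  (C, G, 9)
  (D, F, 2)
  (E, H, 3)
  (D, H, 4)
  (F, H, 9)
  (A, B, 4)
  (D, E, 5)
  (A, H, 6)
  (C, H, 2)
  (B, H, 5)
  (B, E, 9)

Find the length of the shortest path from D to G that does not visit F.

11

Checking several routes:
D-E-H-G: 5 + 3 + 7 = 15
D-H-G: 4 + 7 = 11
D-E-B-H-G: 5 + 9 + 5 + 7 = 26
D-H-C-G: 4 + 2 + 9 = 15
D-E-H-C-G: 5 + 3 + 2 + 9 = 19
D-E-B-H-C-G: 5 + 9 + 5 + 2 + 9 = 30
Shortest: 11.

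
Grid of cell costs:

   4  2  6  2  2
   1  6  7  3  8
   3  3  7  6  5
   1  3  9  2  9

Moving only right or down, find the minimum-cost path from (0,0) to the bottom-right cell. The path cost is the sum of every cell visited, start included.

32

Best path: [0,0] -> [1,0] -> [2,0] -> [3,0] -> [3,1] -> [3,2] -> [3,3] -> [3,4]
Cost: 4 + 1 + 3 + 1 + 3 + 9 + 2 + 9 = 32
For comparison, the top-then-right route costs 38.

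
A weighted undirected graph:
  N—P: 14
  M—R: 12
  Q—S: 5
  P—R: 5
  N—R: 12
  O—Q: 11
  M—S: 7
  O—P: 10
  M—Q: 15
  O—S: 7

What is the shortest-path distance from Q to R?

Comparing a few candidate routes:
Q-O-P-R: 11 + 10 + 5 = 26
Q-M-R: 15 + 12 = 27
Q-S-M-R: 5 + 7 + 12 = 24
Best route has total 24.

24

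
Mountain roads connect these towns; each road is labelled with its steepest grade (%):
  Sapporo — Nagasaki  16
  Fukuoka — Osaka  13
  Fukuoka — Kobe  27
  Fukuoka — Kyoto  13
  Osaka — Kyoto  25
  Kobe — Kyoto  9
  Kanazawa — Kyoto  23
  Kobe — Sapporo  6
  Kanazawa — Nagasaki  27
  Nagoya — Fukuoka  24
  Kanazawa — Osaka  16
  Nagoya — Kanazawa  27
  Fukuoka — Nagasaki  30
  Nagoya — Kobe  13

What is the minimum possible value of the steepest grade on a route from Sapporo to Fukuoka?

Checking several routes:
Sapporo-Kobe-Kyoto-Fukuoka: max(6, 9, 13) = 13
Sapporo-Kobe-Kyoto-Osaka-Fukuoka: max(6, 9, 25, 13) = 25
Sapporo-Kobe-Nagoya-Fukuoka: max(6, 13, 24) = 24
Sapporo-Kobe-Kyoto-Kanazawa-Osaka-Fukuoka: max(6, 9, 23, 16, 13) = 23
The minimum achievable maximum is 13%.

13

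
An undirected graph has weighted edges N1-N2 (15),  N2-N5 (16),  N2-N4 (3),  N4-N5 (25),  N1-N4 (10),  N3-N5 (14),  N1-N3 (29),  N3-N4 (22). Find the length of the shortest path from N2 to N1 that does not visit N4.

Paths from N2 to N1 avoiding N4:
N2 - N5 - N3 - N1: 16 + 14 + 29 = 59
N2 - N1: 15
Shortest: 15.

15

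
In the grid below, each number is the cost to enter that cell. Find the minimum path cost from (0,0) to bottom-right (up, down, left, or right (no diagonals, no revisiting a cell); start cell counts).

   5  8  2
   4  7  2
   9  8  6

23

Path (0,0) -> (0,1) -> (0,2) -> (1,2) -> (2,2): 5 + 8 + 2 + 2 + 6 = 23.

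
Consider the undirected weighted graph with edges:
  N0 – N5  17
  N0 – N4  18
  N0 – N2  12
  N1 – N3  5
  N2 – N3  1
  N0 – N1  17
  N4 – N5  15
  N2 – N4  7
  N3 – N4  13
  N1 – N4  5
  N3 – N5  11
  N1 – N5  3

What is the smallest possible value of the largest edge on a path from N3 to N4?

5

Checking several routes:
N3-N1-N4: max(5, 5) = 5
N3-N2-N4: max(1, 7) = 7
N3-N5-N1-N4: max(11, 3, 5) = 11
N3-N4: max(13) = 13
The minimum achievable maximum is 5.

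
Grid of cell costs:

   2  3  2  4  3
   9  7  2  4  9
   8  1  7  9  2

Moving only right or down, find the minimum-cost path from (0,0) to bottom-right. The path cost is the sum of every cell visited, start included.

One optimal route is (0,0) → (0,1) → (0,2) → (1,2) → (1,3) → (1,4) → (2,4).
Its cost is 2 + 3 + 2 + 2 + 4 + 9 + 2 = 24.

24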